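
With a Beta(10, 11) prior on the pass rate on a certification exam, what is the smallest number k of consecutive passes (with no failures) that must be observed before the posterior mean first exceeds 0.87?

k = 64

After k passes and 0 failures the posterior is Beta(10+k, 11), with mean (10+k)/(10+11+k).
Set (10+k)/(21+k) > 0.87 and solve: k > (0.87·21 − 10)/(1 − 0.87) = 63.615.
The smallest integer exceeding 63.615 is 64, and checking k=64: (74)/(85) = 0.8706 > 0.87.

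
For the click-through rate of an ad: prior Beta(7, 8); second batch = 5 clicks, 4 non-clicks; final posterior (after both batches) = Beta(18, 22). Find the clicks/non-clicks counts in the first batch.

Because Beta–binomial updating is additive in the counts, the combined data contributed (α_post−α_prior, β_post−β_prior) successes and failures.
Total across both batches: 18−7=11 clicks, 22−8=14 non-clicks.
Subtract the second batch: 11−5=6 clicks and 14−4=10 non-clicks.

6 clicks and 10 non-clicks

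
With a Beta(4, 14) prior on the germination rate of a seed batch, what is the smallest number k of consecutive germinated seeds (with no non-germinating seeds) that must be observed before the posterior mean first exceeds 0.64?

After k germinated seeds and 0 non-germinating seeds the posterior is Beta(4+k, 14), with mean (4+k)/(4+14+k).
Set (4+k)/(18+k) > 0.64 and solve: k > (0.64·18 − 4)/(1 − 0.64) = 20.889.
The smallest integer exceeding 20.889 is 21.

k = 21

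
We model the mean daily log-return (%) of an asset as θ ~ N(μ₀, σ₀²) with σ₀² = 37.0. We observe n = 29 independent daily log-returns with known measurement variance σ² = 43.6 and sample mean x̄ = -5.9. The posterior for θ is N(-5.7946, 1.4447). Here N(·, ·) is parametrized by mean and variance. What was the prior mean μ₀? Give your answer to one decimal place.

The posterior mean is a precision-weighted average: μ_n = (τ₀μ₀ + τ_data·x̄)/(τ₀+τ_data), with τ₀=1/σ₀² and τ_data=n/σ².
Here τ₀ = 1/37.0 = 0.027027 and τ_data = 29/43.6 = 0.665138, so τ_n = 0.692165.
Rearranging for μ₀: μ₀ = (μ_n·τ_n − τ_data·x̄)/τ₀ = (-5.7946·0.692165 − 0.665138·-5.9) / 0.027027 = -0.086505/0.027027 ≈ -3.2.

μ₀ = -3.2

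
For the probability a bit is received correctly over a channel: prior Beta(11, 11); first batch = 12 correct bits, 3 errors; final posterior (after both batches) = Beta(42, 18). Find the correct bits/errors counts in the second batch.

Because Beta–binomial updating is additive in the counts, the combined data contributed (α_post−α_prior, β_post−β_prior) successes and failures.
Total across both batches: 42−11=31 correct bits, 18−11=7 errors.
Subtract the first batch: 31−12=19 correct bits and 7−3=4 errors.

19 correct bits and 4 errors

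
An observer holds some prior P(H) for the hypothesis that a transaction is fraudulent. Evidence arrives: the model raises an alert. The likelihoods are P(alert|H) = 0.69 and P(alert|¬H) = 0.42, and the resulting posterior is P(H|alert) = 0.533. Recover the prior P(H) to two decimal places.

In odds form, posterior odds = prior odds × likelihood ratio, so prior odds = posterior odds ÷ LR.
Posterior odds = 0.533/(1−0.533) = 1.1413. LR = 0.69/0.42 = 1.6429.
Prior odds = 1.1413/1.6429 = 0.6947, so P(H) = 0.6947/(1+0.6947) ≈ 0.41.

P(H) = 0.41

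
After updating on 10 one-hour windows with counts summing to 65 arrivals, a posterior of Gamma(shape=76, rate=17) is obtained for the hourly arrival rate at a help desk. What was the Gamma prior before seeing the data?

Gamma–Poisson conjugacy: posterior shape = α + Σxᵢ, posterior rate = β + n.
So α = 76 − 65 = 11 and β = 17 − 10 = 7.

Gamma(shape=11, rate=7)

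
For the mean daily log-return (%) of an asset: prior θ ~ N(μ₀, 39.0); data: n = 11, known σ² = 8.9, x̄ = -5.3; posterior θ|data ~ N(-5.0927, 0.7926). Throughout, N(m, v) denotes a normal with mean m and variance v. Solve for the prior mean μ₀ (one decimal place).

With known observation variance, the Normal–Normal posterior has precision τ_n = τ₀ + n/σ² and mean μ_n = (τ₀μ₀ + (n/σ²)x̄)/τ_n.
Here τ₀ = 1/39.0 = 0.025641 and τ_data = 11/8.9 = 1.235955, so τ_n = 1.261596.
Rearranging for μ₀: μ₀ = (μ_n·τ_n − τ_data·x̄)/τ₀ = (-5.0927·1.261596 − 1.235955·-5.3) / 0.025641 = 0.125632/0.025641 ≈ 4.9.

μ₀ = 4.9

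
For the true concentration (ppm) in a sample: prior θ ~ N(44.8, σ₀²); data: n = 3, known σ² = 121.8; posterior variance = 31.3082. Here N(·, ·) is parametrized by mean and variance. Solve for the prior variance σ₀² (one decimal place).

σ₀² = 136.8

Posterior precision equals prior precision plus data precision: 1/σ_n² = 1/σ₀² + n/σ².
So 1/σ₀² = 1/31.3082 − 3/121.8 = 0.031941 − 0.024631 = 0.007310.
Hence σ₀² = 1/0.007310 ≈ 136.8.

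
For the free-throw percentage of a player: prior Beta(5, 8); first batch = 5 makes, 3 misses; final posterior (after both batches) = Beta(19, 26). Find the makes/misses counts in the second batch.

Because Beta–binomial updating is additive in the counts, the combined data contributed (α_post−α_prior, β_post−β_prior) successes and failures.
Total across both batches: 19−5=14 makes, 26−8=18 misses.
Subtract the first batch: 14−5=9 makes and 18−3=15 misses.

9 makes and 15 misses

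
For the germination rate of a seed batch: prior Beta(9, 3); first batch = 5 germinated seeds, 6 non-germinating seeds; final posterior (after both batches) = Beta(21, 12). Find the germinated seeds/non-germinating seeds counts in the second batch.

Because Beta–binomial updating is additive in the counts, the combined data contributed (α_post−α_prior, β_post−β_prior) successes and failures.
Total across both batches: 21−9=12 germinated seeds, 12−3=9 non-germinating seeds.
Subtract the first batch: 12−5=7 germinated seeds and 9−6=3 non-germinating seeds.

7 germinated seeds and 3 non-germinating seeds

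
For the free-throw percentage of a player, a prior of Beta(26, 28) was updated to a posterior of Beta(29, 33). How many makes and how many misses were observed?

3 makes and 5 misses

A Beta(α, β) prior with s successes and f failures in binomial data gives a Beta(α+s, β+f) posterior.
Match parameters: s=29−26=3, f=33−28=5.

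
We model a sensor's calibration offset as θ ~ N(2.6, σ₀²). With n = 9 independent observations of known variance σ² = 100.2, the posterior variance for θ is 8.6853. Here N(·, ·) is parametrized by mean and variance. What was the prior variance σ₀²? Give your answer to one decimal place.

σ₀² = 39.5

For the Normal–Normal model with known σ², precisions add: τ_n = τ₀ + n/σ².
So 1/σ₀² = 1/8.6853 − 9/100.2 = 0.115137 − 0.089820 = 0.025317.
Hence σ₀² = 1/0.025317 ≈ 39.5.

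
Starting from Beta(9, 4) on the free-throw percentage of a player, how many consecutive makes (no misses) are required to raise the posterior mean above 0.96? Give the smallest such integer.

After k makes and 0 misses the posterior is Beta(9+k, 4), with mean (9+k)/(9+4+k).
Set (9+k)/(13+k) > 0.96 and solve: k > (0.96·13 − 9)/(1 − 0.96) = 87.000.
The smallest integer exceeding 87.000 is 88, and checking k=88: (97)/(101) = 0.9604 > 0.96.

k = 88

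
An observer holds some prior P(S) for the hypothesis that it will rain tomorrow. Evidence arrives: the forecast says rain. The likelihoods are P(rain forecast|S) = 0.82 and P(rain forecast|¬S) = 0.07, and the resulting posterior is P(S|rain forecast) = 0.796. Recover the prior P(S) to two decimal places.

Bayes' rule in odds form gives O(S|E) = O(S)·[P(E|S)/P(E|¬S)], hence O(S) = O(S|E)/LR.
Posterior odds = 0.796/(1−0.796) = 3.9020. LR = 0.82/0.07 = 11.7143.
Prior odds = 3.9020/11.7143 = 0.3331, so P(S) = 0.3331/(1+0.3331) ≈ 0.25.

P(S) = 0.25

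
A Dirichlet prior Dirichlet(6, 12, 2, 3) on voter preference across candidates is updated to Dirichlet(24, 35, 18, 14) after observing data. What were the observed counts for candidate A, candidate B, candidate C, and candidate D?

counts (18, 23, 16, 11)

For a Dirichlet(α) prior with multinomial counts c, the posterior is Dirichlet(α + c) componentwise.
Counts are posterior − prior componentwise: 24−6=18, 35−12=23, 18−2=16, 14−3=11.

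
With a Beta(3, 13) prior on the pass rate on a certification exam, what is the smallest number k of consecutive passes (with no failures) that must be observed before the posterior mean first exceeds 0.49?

k = 10

After k passes and 0 failures the posterior is Beta(3+k, 13), with mean (3+k)/(3+13+k).
Set (3+k)/(16+k) > 0.49 and solve: k > (0.49·16 − 3)/(1 − 0.49) = 9.490.
The smallest integer exceeding 9.490 is 10.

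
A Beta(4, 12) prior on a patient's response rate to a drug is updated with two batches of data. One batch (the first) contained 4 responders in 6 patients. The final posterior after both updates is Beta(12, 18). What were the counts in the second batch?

4 responders and 4 non-responders

Sequential conjugate updates are equivalent to a single update on the pooled data, so total successes = posterior α − prior α and total failures = posterior β − prior β.
Total across both batches: 12−4=8 responders, 18−12=6 non-responders.
Subtract the first batch: 8−4=4 responders and 6−2=4 non-responders.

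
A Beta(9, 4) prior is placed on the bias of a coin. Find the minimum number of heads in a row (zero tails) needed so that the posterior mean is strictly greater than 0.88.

After k heads and 0 tails the posterior is Beta(9+k, 4), with mean (9+k)/(9+4+k).
Set (9+k)/(13+k) > 0.88 and solve: k > (0.88·13 − 9)/(1 − 0.88) = 20.333.
The smallest integer exceeding 20.333 is 21, and checking k=21: (30)/(34) = 0.8824 > 0.88.

k = 21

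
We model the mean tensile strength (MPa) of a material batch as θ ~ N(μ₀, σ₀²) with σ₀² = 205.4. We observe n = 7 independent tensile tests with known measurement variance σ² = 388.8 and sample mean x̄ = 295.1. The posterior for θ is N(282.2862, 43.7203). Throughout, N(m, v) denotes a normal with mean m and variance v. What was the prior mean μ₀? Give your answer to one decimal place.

With known observation variance, the Normal–Normal posterior has precision τ_n = τ₀ + n/σ² and mean μ_n = (τ₀μ₀ + (n/σ²)x̄)/τ_n.
Here τ₀ = 1/205.4 = 0.004869 and τ_data = 7/388.8 = 0.018004, so τ_n = 0.022873.
Rearranging for μ₀: μ₀ = (μ_n·τ_n − τ_data·x̄)/τ₀ = (282.2862·0.022873 − 0.018004·295.1) / 0.004869 = 1.143752/0.004869 ≈ 234.9.

μ₀ = 234.9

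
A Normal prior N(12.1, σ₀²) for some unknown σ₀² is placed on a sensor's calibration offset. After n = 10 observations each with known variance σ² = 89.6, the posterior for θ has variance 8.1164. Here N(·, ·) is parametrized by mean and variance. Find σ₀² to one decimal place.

Posterior precision equals prior precision plus data precision: 1/σ_n² = 1/σ₀² + n/σ².
So 1/σ₀² = 1/8.1164 − 10/89.6 = 0.123207 − 0.111607 = 0.011600.
Hence σ₀² = 1/0.011600 ≈ 86.2.

σ₀² = 86.2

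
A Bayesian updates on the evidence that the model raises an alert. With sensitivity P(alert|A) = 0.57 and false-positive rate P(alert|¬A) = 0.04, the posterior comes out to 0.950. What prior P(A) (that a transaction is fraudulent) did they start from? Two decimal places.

In odds form, posterior odds = prior odds × likelihood ratio, so prior odds = posterior odds ÷ LR.
Posterior odds = 0.950/(1−0.950) = 19.0000. LR = 0.57/0.04 = 14.2500.
Prior odds = 19.0000/14.2500 = 1.3333, so P(A) = 1.3333/(1+1.3333) ≈ 0.57.

P(A) = 0.57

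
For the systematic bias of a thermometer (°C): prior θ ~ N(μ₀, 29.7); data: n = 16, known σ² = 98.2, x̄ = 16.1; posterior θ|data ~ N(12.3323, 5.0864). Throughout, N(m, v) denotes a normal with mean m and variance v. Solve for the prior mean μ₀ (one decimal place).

With known observation variance, the Normal–Normal posterior has precision τ_n = τ₀ + n/σ² and mean μ_n = (τ₀μ₀ + (n/σ²)x̄)/τ_n.
Here τ₀ = 1/29.7 = 0.033670 and τ_data = 16/98.2 = 0.162933, so τ_n = 0.196603.
Rearranging for μ₀: μ₀ = (μ_n·τ_n − τ_data·x̄)/τ₀ = (12.3323·0.196603 − 0.162933·16.1) / 0.033670 = -0.198654/0.033670 ≈ -5.9.

μ₀ = -5.9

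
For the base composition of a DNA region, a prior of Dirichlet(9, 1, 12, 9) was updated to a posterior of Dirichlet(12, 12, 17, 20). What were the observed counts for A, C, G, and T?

For a Dirichlet(α) prior with multinomial counts c, the posterior is Dirichlet(α + c) componentwise.
Counts are posterior − prior componentwise: 12−9=3, 12−1=11, 17−12=5, 20−9=11.

counts (3, 11, 5, 11)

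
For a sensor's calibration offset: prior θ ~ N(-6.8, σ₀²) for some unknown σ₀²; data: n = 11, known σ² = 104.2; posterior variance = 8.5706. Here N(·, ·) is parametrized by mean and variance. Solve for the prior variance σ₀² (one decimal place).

σ₀² = 90.0

Posterior precision equals prior precision plus data precision: 1/σ_n² = 1/σ₀² + n/σ².
So 1/σ₀² = 1/8.5706 − 11/104.2 = 0.116678 − 0.105566 = 0.011112.
Hence σ₀² = 1/0.011112 ≈ 90.0.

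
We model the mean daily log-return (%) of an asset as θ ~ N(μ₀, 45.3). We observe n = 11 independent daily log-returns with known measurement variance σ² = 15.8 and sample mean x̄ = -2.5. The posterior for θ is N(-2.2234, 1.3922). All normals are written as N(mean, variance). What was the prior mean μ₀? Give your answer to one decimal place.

With known observation variance, the Normal–Normal posterior has precision τ_n = τ₀ + n/σ² and mean μ_n = (τ₀μ₀ + (n/σ²)x̄)/τ_n.
Here τ₀ = 1/45.3 = 0.022075 and τ_data = 11/15.8 = 0.696203, so τ_n = 0.718278.
Rearranging for μ₀: μ₀ = (μ_n·τ_n − τ_data·x̄)/τ₀ = (-2.2234·0.718278 − 0.696203·-2.5) / 0.022075 = 0.143488/0.022075 ≈ 6.5.

μ₀ = 6.5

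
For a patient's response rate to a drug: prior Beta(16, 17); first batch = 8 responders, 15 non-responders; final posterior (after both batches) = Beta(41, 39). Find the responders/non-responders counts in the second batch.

17 responders and 7 non-responders

Because Beta–binomial updating is additive in the counts, the combined data contributed (α_post−α_prior, β_post−β_prior) successes and failures.
Total across both batches: 41−16=25 responders, 39−17=22 non-responders.
Subtract the first batch: 25−8=17 responders and 22−15=7 non-responders.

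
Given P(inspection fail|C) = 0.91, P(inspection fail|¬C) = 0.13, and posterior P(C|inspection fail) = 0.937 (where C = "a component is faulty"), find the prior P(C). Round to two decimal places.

In odds form, posterior odds = prior odds × likelihood ratio, so prior odds = posterior odds ÷ LR.
Posterior odds = 0.937/(1−0.937) = 14.8730. LR = 0.91/0.13 = 7.0000.
Prior odds = 14.8730/7.0000 = 2.1247, so P(C) = 2.1247/(1+2.1247) ≈ 0.68.

P(C) = 0.68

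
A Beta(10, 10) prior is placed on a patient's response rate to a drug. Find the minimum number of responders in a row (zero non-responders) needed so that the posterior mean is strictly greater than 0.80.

k = 31

After k responders and 0 non-responders the posterior is Beta(10+k, 10), with mean (10+k)/(10+10+k).
Set (10+k)/(20+k) > 0.80 and solve: k > (0.80·20 − 10)/(1 − 0.80) = 30.000.
The smallest integer exceeding 30.000 is 31, and checking k=31: (41)/(51) = 0.8039 > 0.80.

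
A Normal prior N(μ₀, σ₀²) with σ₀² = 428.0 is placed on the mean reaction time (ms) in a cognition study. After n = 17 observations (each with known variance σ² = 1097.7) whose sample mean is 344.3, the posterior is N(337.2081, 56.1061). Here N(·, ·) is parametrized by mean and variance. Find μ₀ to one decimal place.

μ₀ = 290.2

The posterior mean is a precision-weighted average: μ_n = (τ₀μ₀ + τ_data·x̄)/(τ₀+τ_data), with τ₀=1/σ₀² and τ_data=n/σ².
Here τ₀ = 1/428.0 = 0.002336 and τ_data = 17/1097.7 = 0.015487, so τ_n = 0.017823.
Rearranging for μ₀: μ₀ = (μ_n·τ_n − τ_data·x̄)/τ₀ = (337.2081·0.017823 − 0.015487·344.3) / 0.002336 = 0.677886/0.002336 ≈ 290.2.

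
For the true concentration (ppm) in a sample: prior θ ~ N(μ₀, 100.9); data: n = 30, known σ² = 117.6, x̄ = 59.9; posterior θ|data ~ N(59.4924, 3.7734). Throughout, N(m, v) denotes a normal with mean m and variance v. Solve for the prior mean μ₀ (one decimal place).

μ₀ = 49.0

The posterior mean is a precision-weighted average: μ_n = (τ₀μ₀ + τ_data·x̄)/(τ₀+τ_data), with τ₀=1/σ₀² and τ_data=n/σ².
Here τ₀ = 1/100.9 = 0.009911 and τ_data = 30/117.6 = 0.255102, so τ_n = 0.265013.
Rearranging for μ₀: μ₀ = (μ_n·τ_n − τ_data·x̄)/τ₀ = (59.4924·0.265013 − 0.255102·59.9) / 0.009911 = 0.485650/0.009911 ≈ 49.0.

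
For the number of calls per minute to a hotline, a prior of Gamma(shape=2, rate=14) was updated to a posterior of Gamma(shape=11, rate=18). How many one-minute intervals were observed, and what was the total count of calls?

n = 4 one-minute intervals with total 9 calls

Gamma–Poisson conjugacy: posterior shape = α + Σxᵢ, posterior rate = β + n.
Matching: Σxᵢ = 11 − 2 = 9 and n = 18 − 14 = 4.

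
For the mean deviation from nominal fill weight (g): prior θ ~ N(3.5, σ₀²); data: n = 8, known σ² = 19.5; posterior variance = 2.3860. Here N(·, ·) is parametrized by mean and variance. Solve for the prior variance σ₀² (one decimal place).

For the Normal–Normal model with known σ², precisions add: τ_n = τ₀ + n/σ².
So 1/σ₀² = 1/2.3860 − 8/19.5 = 0.419111 − 0.410256 = 0.008855.
Hence σ₀² = 1/0.008855 ≈ 112.9.

σ₀² = 112.9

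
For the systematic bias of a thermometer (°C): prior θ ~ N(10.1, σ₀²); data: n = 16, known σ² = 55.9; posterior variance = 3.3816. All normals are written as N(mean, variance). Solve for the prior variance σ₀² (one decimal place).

σ₀² = 105.3

Posterior precision equals prior precision plus data precision: 1/σ_n² = 1/σ₀² + n/σ².
So 1/σ₀² = 1/3.3816 − 16/55.9 = 0.295718 − 0.286225 = 0.009493.
Hence σ₀² = 1/0.009493 ≈ 105.3.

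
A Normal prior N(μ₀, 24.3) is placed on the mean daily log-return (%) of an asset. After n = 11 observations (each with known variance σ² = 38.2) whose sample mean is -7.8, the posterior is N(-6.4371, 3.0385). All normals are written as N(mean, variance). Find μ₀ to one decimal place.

μ₀ = 3.1

The posterior mean is a precision-weighted average: μ_n = (τ₀μ₀ + τ_data·x̄)/(τ₀+τ_data), with τ₀=1/σ₀² and τ_data=n/σ².
Here τ₀ = 1/24.3 = 0.041152 and τ_data = 11/38.2 = 0.287958, so τ_n = 0.329110.
Rearranging for μ₀: μ₀ = (μ_n·τ_n − τ_data·x̄)/τ₀ = (-6.4371·0.329110 − 0.287958·-7.8) / 0.041152 = 0.127558/0.041152 ≈ 3.1.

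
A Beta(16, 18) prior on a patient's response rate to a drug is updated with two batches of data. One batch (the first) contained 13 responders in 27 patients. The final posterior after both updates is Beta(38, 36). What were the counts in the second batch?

9 responders and 4 non-responders

Sequential conjugate updates are equivalent to a single update on the pooled data, so total successes = posterior α − prior α and total failures = posterior β − prior β.
Total across both batches: 38−16=22 responders, 36−18=18 non-responders.
Subtract the first batch: 22−13=9 responders and 18−14=4 non-responders.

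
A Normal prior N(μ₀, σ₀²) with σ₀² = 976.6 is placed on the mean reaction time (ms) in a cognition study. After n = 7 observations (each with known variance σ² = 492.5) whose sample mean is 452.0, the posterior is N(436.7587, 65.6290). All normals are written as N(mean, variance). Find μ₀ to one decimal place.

μ₀ = 225.2

With known observation variance, the Normal–Normal posterior has precision τ_n = τ₀ + n/σ² and mean μ_n = (τ₀μ₀ + (n/σ²)x̄)/τ_n.
Here τ₀ = 1/976.6 = 0.001024 and τ_data = 7/492.5 = 0.014213, so τ_n = 0.015237.
Rearranging for μ₀: μ₀ = (μ_n·τ_n − τ_data·x̄)/τ₀ = (436.7587·0.015237 − 0.014213·452.0) / 0.001024 = 0.230616/0.001024 ≈ 225.2.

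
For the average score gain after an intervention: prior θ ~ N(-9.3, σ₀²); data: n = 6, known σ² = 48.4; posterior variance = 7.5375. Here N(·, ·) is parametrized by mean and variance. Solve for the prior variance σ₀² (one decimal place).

σ₀² = 114.9

Posterior precision equals prior precision plus data precision: 1/σ_n² = 1/σ₀² + n/σ².
So 1/σ₀² = 1/7.5375 − 6/48.4 = 0.132670 − 0.123967 = 0.008703.
Hence σ₀² = 1/0.008703 ≈ 114.9.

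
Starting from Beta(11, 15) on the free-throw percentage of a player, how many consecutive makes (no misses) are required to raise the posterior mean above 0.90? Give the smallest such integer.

k = 125

After k makes and 0 misses the posterior is Beta(11+k, 15), with mean (11+k)/(11+15+k).
Set (11+k)/(26+k) > 0.90 and solve: k > (0.90·26 − 11)/(1 − 0.90) = 124.000.
The smallest integer exceeding 124.000 is 125, and checking k=125: (136)/(151) = 0.9007 > 0.90.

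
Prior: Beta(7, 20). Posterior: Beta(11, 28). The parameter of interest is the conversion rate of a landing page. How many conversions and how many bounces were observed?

4 conversions and 8 bounces

Under Beta–binomial conjugacy the posterior parameters are (a+s, b+f).
Match parameters: s=11−7=4, f=28−20=8.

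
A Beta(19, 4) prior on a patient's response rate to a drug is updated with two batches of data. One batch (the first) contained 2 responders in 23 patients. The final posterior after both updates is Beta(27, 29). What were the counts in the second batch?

Sequential conjugate updates are equivalent to a single update on the pooled data, so total successes = posterior α − prior α and total failures = posterior β − prior β.
Total across both batches: 27−19=8 responders, 29−4=25 non-responders.
Subtract the first batch: 8−2=6 responders and 25−21=4 non-responders.

6 responders and 4 non-responders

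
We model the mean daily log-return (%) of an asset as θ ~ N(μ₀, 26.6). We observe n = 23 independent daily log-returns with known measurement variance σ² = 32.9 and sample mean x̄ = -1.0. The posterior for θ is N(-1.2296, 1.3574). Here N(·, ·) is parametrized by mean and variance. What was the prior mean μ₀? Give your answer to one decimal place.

μ₀ = -5.5

The posterior mean is a precision-weighted average: μ_n = (τ₀μ₀ + τ_data·x̄)/(τ₀+τ_data), with τ₀=1/σ₀² and τ_data=n/σ².
Here τ₀ = 1/26.6 = 0.037594 and τ_data = 23/32.9 = 0.699088, so τ_n = 0.736682.
Rearranging for μ₀: μ₀ = (μ_n·τ_n − τ_data·x̄)/τ₀ = (-1.2296·0.736682 − 0.699088·-1.0) / 0.037594 = -0.206736/0.037594 ≈ -5.5.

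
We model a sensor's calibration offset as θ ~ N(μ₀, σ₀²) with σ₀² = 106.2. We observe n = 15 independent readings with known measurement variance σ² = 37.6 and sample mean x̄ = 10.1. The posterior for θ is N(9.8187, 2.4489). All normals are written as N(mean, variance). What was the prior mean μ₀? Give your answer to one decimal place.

μ₀ = -2.1

With known observation variance, the Normal–Normal posterior has precision τ_n = τ₀ + n/σ² and mean μ_n = (τ₀μ₀ + (n/σ²)x̄)/τ_n.
Here τ₀ = 1/106.2 = 0.009416 and τ_data = 15/37.6 = 0.398936, so τ_n = 0.408352.
Rearranging for μ₀: μ₀ = (μ_n·τ_n − τ_data·x̄)/τ₀ = (9.8187·0.408352 − 0.398936·10.1) / 0.009416 = -0.019768/0.009416 ≈ -2.1.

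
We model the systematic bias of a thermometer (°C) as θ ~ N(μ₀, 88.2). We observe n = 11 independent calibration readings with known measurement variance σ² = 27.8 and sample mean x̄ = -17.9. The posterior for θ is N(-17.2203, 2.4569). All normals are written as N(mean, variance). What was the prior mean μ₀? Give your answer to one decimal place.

μ₀ = 6.5

With known observation variance, the Normal–Normal posterior has precision τ_n = τ₀ + n/σ² and mean μ_n = (τ₀μ₀ + (n/σ²)x̄)/τ_n.
Here τ₀ = 1/88.2 = 0.011338 and τ_data = 11/27.8 = 0.395683, so τ_n = 0.407021.
Rearranging for μ₀: μ₀ = (μ_n·τ_n − τ_data·x̄)/τ₀ = (-17.2203·0.407021 − 0.395683·-17.9) / 0.011338 = 0.073702/0.011338 ≈ 6.5.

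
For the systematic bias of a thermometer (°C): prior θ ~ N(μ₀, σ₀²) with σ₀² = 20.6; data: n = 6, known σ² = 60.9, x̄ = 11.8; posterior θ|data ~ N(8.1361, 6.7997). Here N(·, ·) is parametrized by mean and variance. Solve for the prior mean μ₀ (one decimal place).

μ₀ = 0.7

With known observation variance, the Normal–Normal posterior has precision τ_n = τ₀ + n/σ² and mean μ_n = (τ₀μ₀ + (n/σ²)x̄)/τ_n.
Here τ₀ = 1/20.6 = 0.048544 and τ_data = 6/60.9 = 0.098522, so τ_n = 0.147066.
Rearranging for μ₀: μ₀ = (μ_n·τ_n − τ_data·x̄)/τ₀ = (8.1361·0.147066 − 0.098522·11.8) / 0.048544 = 0.033984/0.048544 ≈ 0.7.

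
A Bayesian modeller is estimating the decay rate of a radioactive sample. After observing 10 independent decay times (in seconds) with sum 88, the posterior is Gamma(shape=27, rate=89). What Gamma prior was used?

Gamma–exponential conjugacy: posterior shape = α + n, posterior rate = β + Σtᵢ.
So α = 27 − 10 = 17 and β = 89 − 88 = 1.

Gamma(shape=17, rate=1)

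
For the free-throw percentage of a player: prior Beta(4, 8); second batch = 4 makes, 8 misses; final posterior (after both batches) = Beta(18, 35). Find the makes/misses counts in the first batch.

10 makes and 19 misses

Because Beta–binomial updating is additive in the counts, the combined data contributed (α_post−α_prior, β_post−β_prior) successes and failures.
Total across both batches: 18−4=14 makes, 35−8=27 misses.
Subtract the second batch: 14−4=10 makes and 27−8=19 misses.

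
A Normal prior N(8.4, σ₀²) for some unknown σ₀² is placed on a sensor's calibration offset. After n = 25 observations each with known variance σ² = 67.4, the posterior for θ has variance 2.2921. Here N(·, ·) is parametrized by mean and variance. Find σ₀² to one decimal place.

σ₀² = 15.3

For the Normal–Normal model with known σ², precisions add: τ_n = τ₀ + n/σ².
So 1/σ₀² = 1/2.2921 − 25/67.4 = 0.436281 − 0.370920 = 0.065361.
Hence σ₀² = 1/0.065361 ≈ 15.3.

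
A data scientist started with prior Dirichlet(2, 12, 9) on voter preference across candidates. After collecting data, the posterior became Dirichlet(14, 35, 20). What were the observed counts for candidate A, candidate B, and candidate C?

counts (12, 23, 11)

For a Dirichlet(α) prior with multinomial counts c, the posterior is Dirichlet(α + c) componentwise.
Counts are posterior − prior componentwise: 14−2=12, 35−12=23, 20−9=11.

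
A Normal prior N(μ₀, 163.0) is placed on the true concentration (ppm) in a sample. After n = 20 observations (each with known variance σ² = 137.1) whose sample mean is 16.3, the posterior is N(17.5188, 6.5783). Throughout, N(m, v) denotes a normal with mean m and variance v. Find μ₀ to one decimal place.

μ₀ = 46.5

With known observation variance, the Normal–Normal posterior has precision τ_n = τ₀ + n/σ² and mean μ_n = (τ₀μ₀ + (n/σ²)x̄)/τ_n.
Here τ₀ = 1/163.0 = 0.006135 and τ_data = 20/137.1 = 0.145879, so τ_n = 0.152014.
Rearranging for μ₀: μ₀ = (μ_n·τ_n − τ_data·x̄)/τ₀ = (17.5188·0.152014 − 0.145879·16.3) / 0.006135 = 0.285275/0.006135 ≈ 46.5.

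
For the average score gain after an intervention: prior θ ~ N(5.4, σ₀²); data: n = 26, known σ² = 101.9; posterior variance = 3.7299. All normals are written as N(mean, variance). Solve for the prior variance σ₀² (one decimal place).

Posterior precision equals prior precision plus data precision: 1/σ_n² = 1/σ₀² + n/σ².
So 1/σ₀² = 1/3.7299 − 26/101.9 = 0.268104 − 0.255152 = 0.012952.
Hence σ₀² = 1/0.012952 ≈ 77.2.

σ₀² = 77.2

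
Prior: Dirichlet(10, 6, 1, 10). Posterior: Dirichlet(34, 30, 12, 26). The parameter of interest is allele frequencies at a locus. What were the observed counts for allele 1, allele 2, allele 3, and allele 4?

For a Dirichlet(α) prior with multinomial counts c, the posterior is Dirichlet(α + c) componentwise.
Counts are posterior − prior componentwise: 34−10=24, 30−6=24, 12−1=11, 26−10=16.

counts (24, 24, 11, 16)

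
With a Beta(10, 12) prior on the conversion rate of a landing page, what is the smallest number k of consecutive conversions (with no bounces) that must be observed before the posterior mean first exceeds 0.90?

After k conversions and 0 bounces the posterior is Beta(10+k, 12), with mean (10+k)/(10+12+k).
Set (10+k)/(22+k) > 0.90 and solve: k > (0.90·22 − 10)/(1 − 0.90) = 98.000.
The smallest integer exceeding 98.000 is 99, and checking k=99: (109)/(121) = 0.9008 > 0.90.

k = 99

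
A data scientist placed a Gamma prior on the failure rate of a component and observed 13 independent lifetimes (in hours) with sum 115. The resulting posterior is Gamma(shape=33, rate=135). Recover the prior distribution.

Gamma(shape=20, rate=20)

Gamma–exponential conjugacy: posterior shape = α + n, posterior rate = β + Σtᵢ.
So α = 33 − 13 = 20 and β = 135 − 115 = 20.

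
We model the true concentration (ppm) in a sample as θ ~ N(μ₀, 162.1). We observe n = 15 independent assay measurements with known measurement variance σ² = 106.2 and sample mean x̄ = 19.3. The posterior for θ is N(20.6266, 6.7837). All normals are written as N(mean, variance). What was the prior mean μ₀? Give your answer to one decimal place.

μ₀ = 51.0

The posterior mean is a precision-weighted average: μ_n = (τ₀μ₀ + τ_data·x̄)/(τ₀+τ_data), with τ₀=1/σ₀² and τ_data=n/σ².
Here τ₀ = 1/162.1 = 0.006169 and τ_data = 15/106.2 = 0.141243, so τ_n = 0.147412.
Rearranging for μ₀: μ₀ = (μ_n·τ_n − τ_data·x̄)/τ₀ = (20.6266·0.147412 − 0.141243·19.3) / 0.006169 = 0.314618/0.006169 ≈ 51.0.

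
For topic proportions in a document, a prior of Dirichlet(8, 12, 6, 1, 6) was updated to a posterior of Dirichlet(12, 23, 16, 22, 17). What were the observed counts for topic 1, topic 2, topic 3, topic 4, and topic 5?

For a Dirichlet(α) prior with multinomial counts c, the posterior is Dirichlet(α + c) componentwise.
Counts are posterior − prior componentwise: 12−8=4, 23−12=11, 16−6=10, 22−1=21, 17−6=11.

counts (4, 11, 10, 21, 11)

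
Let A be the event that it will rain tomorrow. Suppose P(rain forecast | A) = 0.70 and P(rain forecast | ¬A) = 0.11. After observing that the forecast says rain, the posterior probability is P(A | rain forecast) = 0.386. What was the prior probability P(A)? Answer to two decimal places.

In odds form, posterior odds = prior odds × likelihood ratio, so prior odds = posterior odds ÷ LR.
Posterior odds = 0.386/(1−0.386) = 0.6287. LR = 0.70/0.11 = 6.3636.
Prior odds = 0.6287/6.3636 = 0.0988, so P(A) = 0.0988/(1+0.0988) ≈ 0.09.

P(A) = 0.09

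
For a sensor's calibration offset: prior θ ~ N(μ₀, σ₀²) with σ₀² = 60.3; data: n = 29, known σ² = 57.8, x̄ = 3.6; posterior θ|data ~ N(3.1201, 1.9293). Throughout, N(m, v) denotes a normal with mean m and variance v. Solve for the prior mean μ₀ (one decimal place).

μ₀ = -11.4

With known observation variance, the Normal–Normal posterior has precision τ_n = τ₀ + n/σ² and mean μ_n = (τ₀μ₀ + (n/σ²)x̄)/τ_n.
Here τ₀ = 1/60.3 = 0.016584 and τ_data = 29/57.8 = 0.501730, so τ_n = 0.518314.
Rearranging for μ₀: μ₀ = (μ_n·τ_n − τ_data·x̄)/τ₀ = (3.1201·0.518314 − 0.501730·3.6) / 0.016584 = -0.189036/0.016584 ≈ -11.4.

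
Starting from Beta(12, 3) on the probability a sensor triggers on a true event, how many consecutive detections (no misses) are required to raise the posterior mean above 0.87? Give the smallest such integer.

After k detections and 0 misses the posterior is Beta(12+k, 3), with mean (12+k)/(12+3+k).
Set (12+k)/(15+k) > 0.87 and solve: k > (0.87·15 − 12)/(1 − 0.87) = 8.077.
The smallest integer exceeding 8.077 is 9.

k = 9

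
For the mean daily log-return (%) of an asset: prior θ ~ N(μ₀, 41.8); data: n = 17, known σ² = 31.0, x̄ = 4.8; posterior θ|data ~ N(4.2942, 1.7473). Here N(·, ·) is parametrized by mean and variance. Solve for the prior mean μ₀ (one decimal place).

The posterior mean is a precision-weighted average: μ_n = (τ₀μ₀ + τ_data·x̄)/(τ₀+τ_data), with τ₀=1/σ₀² and τ_data=n/σ².
Here τ₀ = 1/41.8 = 0.023923 and τ_data = 17/31.0 = 0.548387, so τ_n = 0.572310.
Rearranging for μ₀: μ₀ = (μ_n·τ_n − τ_data·x̄)/τ₀ = (4.2942·0.572310 − 0.548387·4.8) / 0.023923 = -0.174644/0.023923 ≈ -7.3.

μ₀ = -7.3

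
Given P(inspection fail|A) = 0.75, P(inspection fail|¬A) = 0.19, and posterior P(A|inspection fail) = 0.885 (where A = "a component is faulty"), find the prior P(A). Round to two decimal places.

In odds form, posterior odds = prior odds × likelihood ratio, so prior odds = posterior odds ÷ LR.
Posterior odds = 0.885/(1−0.885) = 7.6957. LR = 0.75/0.19 = 3.9474.
Prior odds = 7.6957/3.9474 = 1.9496, so P(A) = 1.9496/(1+1.9496) ≈ 0.66.

P(A) = 0.66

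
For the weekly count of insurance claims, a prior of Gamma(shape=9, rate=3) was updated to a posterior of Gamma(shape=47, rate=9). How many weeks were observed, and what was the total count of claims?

n = 6 weeks with total 38 claims

A Gamma(α, β) prior (rate parametrization) on a Poisson rate with n observations summing to S gives posterior Gamma(α+S, β+n).
Matching: Σxᵢ = 47 − 9 = 38 and n = 9 − 3 = 6.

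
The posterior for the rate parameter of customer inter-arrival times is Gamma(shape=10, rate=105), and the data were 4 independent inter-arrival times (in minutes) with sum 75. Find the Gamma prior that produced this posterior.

For an exponential likelihood with a Gamma(α, β) prior on the rate, n observations with total T give posterior Gamma(α+n, β+T).
So α = 10 − 4 = 6 and β = 105 − 75 = 30.

Gamma(shape=6, rate=30)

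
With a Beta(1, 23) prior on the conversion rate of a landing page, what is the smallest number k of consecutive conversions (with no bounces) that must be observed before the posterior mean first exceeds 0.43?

After k conversions and 0 bounces the posterior is Beta(1+k, 23), with mean (1+k)/(1+23+k).
Set (1+k)/(24+k) > 0.43 and solve: k > (0.43·24 − 1)/(1 − 0.43) = 16.351.
The smallest integer exceeding 16.351 is 17, and checking k=17: (18)/(41) = 0.4390 > 0.43.

k = 17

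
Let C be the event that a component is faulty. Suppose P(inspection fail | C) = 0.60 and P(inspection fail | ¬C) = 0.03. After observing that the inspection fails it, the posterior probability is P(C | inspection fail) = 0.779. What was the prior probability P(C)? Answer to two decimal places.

P(C) = 0.15

In odds form, posterior odds = prior odds × likelihood ratio, so prior odds = posterior odds ÷ LR.
Posterior odds = 0.779/(1−0.779) = 3.5249. LR = 0.60/0.03 = 20.0000.
Prior odds = 3.5249/20.0000 = 0.1762, so P(C) = 0.1762/(1+0.1762) ≈ 0.15.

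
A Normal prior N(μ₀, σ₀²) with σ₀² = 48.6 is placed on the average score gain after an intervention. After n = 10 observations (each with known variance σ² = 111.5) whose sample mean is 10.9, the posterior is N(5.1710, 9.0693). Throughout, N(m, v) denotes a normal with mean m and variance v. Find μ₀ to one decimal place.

μ₀ = -19.8

The posterior mean is a precision-weighted average: μ_n = (τ₀μ₀ + τ_data·x̄)/(τ₀+τ_data), with τ₀=1/σ₀² and τ_data=n/σ².
Here τ₀ = 1/48.6 = 0.020576 and τ_data = 10/111.5 = 0.089686, so τ_n = 0.110262.
Rearranging for μ₀: μ₀ = (μ_n·τ_n − τ_data·x̄)/τ₀ = (5.1710·0.110262 − 0.089686·10.9) / 0.020576 = -0.407413/0.020576 ≈ -19.8.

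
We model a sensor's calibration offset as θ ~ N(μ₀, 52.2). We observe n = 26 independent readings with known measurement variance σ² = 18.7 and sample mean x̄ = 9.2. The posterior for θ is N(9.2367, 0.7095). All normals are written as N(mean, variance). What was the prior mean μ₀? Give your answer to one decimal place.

The posterior mean is a precision-weighted average: μ_n = (τ₀μ₀ + τ_data·x̄)/(τ₀+τ_data), with τ₀=1/σ₀² and τ_data=n/σ².
Here τ₀ = 1/52.2 = 0.019157 and τ_data = 26/18.7 = 1.390374, so τ_n = 1.409531.
Rearranging for μ₀: μ₀ = (μ_n·τ_n − τ_data·x̄)/τ₀ = (9.2367·1.409531 − 1.390374·9.2) / 0.019157 = 0.227974/0.019157 ≈ 11.9.

μ₀ = 11.9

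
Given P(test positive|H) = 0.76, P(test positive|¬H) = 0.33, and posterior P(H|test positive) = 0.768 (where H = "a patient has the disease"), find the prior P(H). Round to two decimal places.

In odds form, posterior odds = prior odds × likelihood ratio, so prior odds = posterior odds ÷ LR.
Posterior odds = 0.768/(1−0.768) = 3.3103. LR = 0.76/0.33 = 2.3030.
Prior odds = 3.3103/2.3030 = 1.4374, so P(H) = 1.4374/(1+1.4374) ≈ 0.59.

P(H) = 0.59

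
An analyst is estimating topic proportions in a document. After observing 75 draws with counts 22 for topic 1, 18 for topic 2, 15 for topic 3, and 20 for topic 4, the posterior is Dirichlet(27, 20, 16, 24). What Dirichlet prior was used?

For a Dirichlet(α) prior with multinomial counts c, the posterior is Dirichlet(α + c) componentwise.
Subtract each count from the matching posterior parameter: 27−22=5, 20−18=2, 16−15=1, 24−20=4.

Dirichlet(5, 2, 1, 4)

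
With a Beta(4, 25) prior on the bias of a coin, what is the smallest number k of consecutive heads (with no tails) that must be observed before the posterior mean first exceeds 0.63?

k = 39

After k heads and 0 tails the posterior is Beta(4+k, 25), with mean (4+k)/(4+25+k).
Set (4+k)/(29+k) > 0.63 and solve: k > (0.63·29 − 4)/(1 − 0.63) = 38.568.
The smallest integer exceeding 38.568 is 39, and checking k=39: (43)/(68) = 0.6324 > 0.63.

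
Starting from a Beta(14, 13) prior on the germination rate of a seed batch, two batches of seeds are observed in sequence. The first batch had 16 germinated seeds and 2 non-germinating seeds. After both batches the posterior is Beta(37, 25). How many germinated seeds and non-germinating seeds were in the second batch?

Sequential conjugate updates are equivalent to a single update on the pooled data, so total successes = posterior α − prior α and total failures = posterior β − prior β.
Total across both batches: 37−14=23 germinated seeds, 25−13=12 non-germinating seeds.
Subtract the first batch: 23−16=7 germinated seeds and 12−2=10 non-germinating seeds.

7 germinated seeds and 10 non-germinating seeds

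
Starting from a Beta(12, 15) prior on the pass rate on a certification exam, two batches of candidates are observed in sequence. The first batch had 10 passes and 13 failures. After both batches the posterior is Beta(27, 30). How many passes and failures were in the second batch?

5 passes and 2 failures

Because Beta–binomial updating is additive in the counts, the combined data contributed (α_post−α_prior, β_post−β_prior) successes and failures.
Total across both batches: 27−12=15 passes, 30−15=15 failures.
Subtract the first batch: 15−10=5 passes and 15−13=2 failures.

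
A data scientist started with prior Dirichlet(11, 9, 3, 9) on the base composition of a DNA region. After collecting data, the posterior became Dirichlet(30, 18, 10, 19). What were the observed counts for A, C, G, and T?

For a Dirichlet(α) prior with multinomial counts c, the posterior is Dirichlet(α + c) componentwise.
Counts are posterior − prior componentwise: 30−11=19, 18−9=9, 10−3=7, 19−9=10.

counts (19, 9, 7, 10)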